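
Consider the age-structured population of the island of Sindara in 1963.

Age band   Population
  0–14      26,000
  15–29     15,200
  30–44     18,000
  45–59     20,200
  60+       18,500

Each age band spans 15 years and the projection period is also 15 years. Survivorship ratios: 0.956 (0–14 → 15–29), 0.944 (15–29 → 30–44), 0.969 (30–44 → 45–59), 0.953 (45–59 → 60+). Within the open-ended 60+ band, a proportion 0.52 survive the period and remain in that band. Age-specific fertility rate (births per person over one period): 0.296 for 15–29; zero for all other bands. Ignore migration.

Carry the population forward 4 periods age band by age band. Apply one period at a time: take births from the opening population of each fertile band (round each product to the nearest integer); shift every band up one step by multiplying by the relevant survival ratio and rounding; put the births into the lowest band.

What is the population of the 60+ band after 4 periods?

(Groups numbered youngest = 1 to oldest = 5.)
After projecting period 1:
Births: 15200 × 0.296 = 4499
Group 2: 26000 × 0.956 = 24856
Group 3: 15200 × 0.944 = 14349
Group 4: 18000 × 0.969 = 17442
Group 5: 20200 × 0.953 + 18500 × 0.52 = 19251 + 9620 = 28871
Giving 4499 / 24856 / 14349 / 17442 / 28871.
After projecting period 2:
Births: 24856 × 0.296 = 7357
Group 2: 4499 × 0.956 = 4301
Group 3: 24856 × 0.944 = 23464
Group 4: 14349 × 0.969 = 13904
Group 5: 17442 × 0.953 + 28871 × 0.52 = 16622 + 15013 = 31635
Giving 7357 / 4301 / 23464 / 13904 / 31635.
After projecting period 3:
Births: 4301 × 0.296 = 1273
Group 2: 7357 × 0.956 = 7033
Group 3: 4301 × 0.944 = 4060
Group 4: 23464 × 0.969 = 22737
Group 5: 13904 × 0.953 + 31635 × 0.52 = 13251 + 16450 = 29701
Giving 1273 / 7033 / 4060 / 22737 / 29701.
After projecting period 4:
Births: 7033 × 0.296 = 2082
Group 2: 1273 × 0.956 = 1217
Group 3: 7033 × 0.944 = 6639
Group 4: 4060 × 0.969 = 3934
Group 5: 22737 × 0.953 + 29701 × 0.52 = 21668 + 15445 = 37113
Giving 2082 / 1217 / 6639 / 3934 / 37113.

37113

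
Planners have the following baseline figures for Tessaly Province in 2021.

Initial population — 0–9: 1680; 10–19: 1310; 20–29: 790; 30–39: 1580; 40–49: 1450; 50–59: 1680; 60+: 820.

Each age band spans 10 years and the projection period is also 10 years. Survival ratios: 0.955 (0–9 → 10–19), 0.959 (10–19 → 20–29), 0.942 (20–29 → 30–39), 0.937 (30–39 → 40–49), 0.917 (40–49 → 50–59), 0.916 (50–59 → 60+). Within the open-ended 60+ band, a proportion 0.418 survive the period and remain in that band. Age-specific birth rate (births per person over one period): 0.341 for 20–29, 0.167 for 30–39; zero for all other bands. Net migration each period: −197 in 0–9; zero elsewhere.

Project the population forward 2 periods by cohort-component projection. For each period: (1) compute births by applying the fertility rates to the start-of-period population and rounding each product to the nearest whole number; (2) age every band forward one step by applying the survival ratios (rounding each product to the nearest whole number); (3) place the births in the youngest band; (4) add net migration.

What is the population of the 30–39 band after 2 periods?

Numbering the groups 1..7 from youngest to oldest:
[period 1]
Births: 790 * 0.341 = 269  |  1580 * 0.167 = 264 ⇒ total 533
Group 2: 1680 * 0.955 = 1604
Group 3: 1310 * 0.959 = 1256
Group 4: 790 * 0.942 = 744
Group 5: 1580 * 0.937 = 1480
Group 6: 1450 * 0.917 = 1330
Group 7: 1680 * 0.916 + 820 * 0.418 = 1539 + 343 = 1882
Net migration: Group 1 − 197 → 336
Giving 336 / 1604 / 1256 / 744 / 1480 / 1330 / 1882.
[period 2]
Births: 1256 * 0.341 = 428  |  744 * 0.167 = 124 ⇒ total 552
Group 2: 336 * 0.955 = 321
Group 3: 1604 * 0.959 = 1538
Group 4: 1256 * 0.942 = 1183
Group 5: 744 * 0.937 = 697
Group 6: 1480 * 0.917 = 1357
Group 7: 1330 * 0.916 + 1882 * 0.418 = 1218 + 787 = 2005
Net migration: Group 1 − 197 → 355
Giving 355 / 321 / 1538 / 1183 / 697 / 1357 / 2005.

1183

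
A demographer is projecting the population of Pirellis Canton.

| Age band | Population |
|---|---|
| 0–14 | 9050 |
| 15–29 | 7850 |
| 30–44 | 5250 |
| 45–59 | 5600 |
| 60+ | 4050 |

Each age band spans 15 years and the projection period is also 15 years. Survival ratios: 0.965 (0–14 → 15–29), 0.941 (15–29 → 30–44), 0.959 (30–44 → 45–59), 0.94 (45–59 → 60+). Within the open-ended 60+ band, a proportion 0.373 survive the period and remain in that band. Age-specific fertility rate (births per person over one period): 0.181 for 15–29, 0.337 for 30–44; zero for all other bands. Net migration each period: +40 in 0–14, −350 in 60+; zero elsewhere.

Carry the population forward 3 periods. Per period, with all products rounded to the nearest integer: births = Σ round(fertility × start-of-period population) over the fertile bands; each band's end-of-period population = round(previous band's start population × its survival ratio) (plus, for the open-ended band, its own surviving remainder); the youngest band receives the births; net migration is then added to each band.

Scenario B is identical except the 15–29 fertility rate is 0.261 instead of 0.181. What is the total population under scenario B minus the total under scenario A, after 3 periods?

(Groups numbered youngest = 1 to oldest = 5.)
[period 1]
Births: 7850 * 0.181 = 1421, 5250 * 0.337 = 1769 — total 3190
Group 2: 9050 * 0.965 = 8733
Group 3: 7850 * 0.941 = 7387
Group 4: 5250 * 0.959 = 5035
Group 5: 5600 * 0.94 + 4050 * 0.373 = 5264 + 1511 = 6775
Net migration: Group 1 + 40 → 3230; Group 5 − 350 → 6425
End of period: [3230, 8733, 7387, 5035, 6425]
[period 2]
Births: 8733 * 0.181 = 1581, 7387 * 0.337 = 2489 — total 4070
Group 2: 3230 * 0.965 = 3117
Group 3: 8733 * 0.941 = 8218
Group 4: 7387 * 0.959 = 7084
Group 5: 5035 * 0.94 + 6425 * 0.373 = 4733 + 2397 = 7130
Net migration: Group 1 + 40 → 4110; Group 5 − 350 → 6780
End of period: [4110, 3117, 8218, 7084, 6780]
[period 3]
Births: 3117 * 0.181 = 564, 8218 * 0.337 = 2769 — total 3333
Group 2: 4110 * 0.965 = 3966
Group 3: 3117 * 0.941 = 2933
Group 4: 8218 * 0.959 = 7881
Group 5: 7084 * 0.94 + 6780 * 0.373 = 6659 + 2529 = 9188
Net migration: Group 1 + 40 → 3373; Group 5 − 350 → 8838
End of period: [3373, 3966, 2933, 7881, 8838]
Scenario A total after 3 periods: 26991
Scenario B projection —
[period 1]
Births: 7850 * 0.261 = 2049, 5250 * 0.337 = 1769 — total 3818
Group 2: 9050 * 0.965 = 8733
Group 3: 7850 * 0.941 = 7387
Group 4: 5250 * 0.959 = 5035
Group 5: 5600 * 0.94 + 4050 * 0.373 = 5264 + 1511 = 6775
Net migration: Group 1 + 40 → 3858; Group 5 − 350 → 6425
End of period: [3858, 8733, 7387, 5035, 6425]
[period 2]
Births: 8733 * 0.261 = 2279, 7387 * 0.337 = 2489 — total 4768
Group 2: 3858 * 0.965 = 3723
Group 3: 8733 * 0.941 = 8218
Group 4: 7387 * 0.959 = 7084
Group 5: 5035 * 0.94 + 6425 * 0.373 = 4733 + 2397 = 7130
Net migration: Group 1 + 40 → 4808; Group 5 − 350 → 6780
End of period: [4808, 3723, 8218, 7084, 6780]
[period 3]
Births: 3723 * 0.261 = 972, 8218 * 0.337 = 2769 — total 3741
Group 2: 4808 * 0.965 = 4640
Group 3: 3723 * 0.941 = 3503
Group 4: 8218 * 0.959 = 7881
Group 5: 7084 * 0.94 + 6780 * 0.373 = 6659 + 2529 = 9188
Net migration: Group 1 + 40 → 3781; Group 5 − 350 → 8838
End of period: [3781, 4640, 3503, 7881, 8838]
Scenario B total after 3 periods: 28643
Difference B − A = 28643 − 26991 = 1652

1652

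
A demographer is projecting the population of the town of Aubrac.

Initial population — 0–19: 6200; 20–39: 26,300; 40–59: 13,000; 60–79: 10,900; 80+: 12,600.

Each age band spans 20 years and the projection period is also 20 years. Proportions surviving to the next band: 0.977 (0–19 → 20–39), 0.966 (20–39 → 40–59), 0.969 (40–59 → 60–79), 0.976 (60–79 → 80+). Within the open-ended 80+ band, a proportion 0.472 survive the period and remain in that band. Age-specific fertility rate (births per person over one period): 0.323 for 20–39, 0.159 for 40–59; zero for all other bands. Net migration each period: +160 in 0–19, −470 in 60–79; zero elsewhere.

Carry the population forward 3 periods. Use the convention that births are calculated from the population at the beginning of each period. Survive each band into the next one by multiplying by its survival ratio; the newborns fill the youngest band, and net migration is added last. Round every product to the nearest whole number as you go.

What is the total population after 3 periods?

— Period 1 —
Births: 26300 * 0.323 = 8495 ; 13000 * 0.159 = 2067 → total 10562
20–39: 6200 * 0.977 = 6057
40–59: 26300 * 0.966 = 25406
60–79: 13000 * 0.969 = 12597
80+: 10900 * 0.976 + 12600 * 0.472 = 10638 + 5947 = 16585
Net migration: 0–19 + 160 → 10722; 60–79 − 470 → 12127
End of period: [10722, 6057, 25406, 12127, 16585]
— Period 2 —
Births: 6057 * 0.323 = 1956 ; 25406 * 0.159 = 4040 → total 5996
20–39: 10722 * 0.977 = 10475
40–59: 6057 * 0.966 = 5851
60–79: 25406 * 0.969 = 24618
80+: 12127 * 0.976 + 16585 * 0.472 = 11836 + 7828 = 19664
Net migration: 0–19 + 160 → 6156; 60–79 − 470 → 24148
End of period: [6156, 10475, 5851, 24148, 19664]
— Period 3 —
Births: 10475 * 0.323 = 3383 ; 5851 * 0.159 = 930 → total 4313
20–39: 6156 * 0.977 = 6014
40–59: 10475 * 0.966 = 10119
60–79: 5851 * 0.969 = 5670
80+: 24148 * 0.976 + 19664 * 0.472 = 23568 + 9281 = 32849
Net migration: 0–19 + 160 → 4473; 60–79 − 470 → 5200
End of period: [4473, 6014, 10119, 5200, 32849]
Total after period 3: 4473 + 6014 + 10119 + 5200 + 32849 = 58655

58655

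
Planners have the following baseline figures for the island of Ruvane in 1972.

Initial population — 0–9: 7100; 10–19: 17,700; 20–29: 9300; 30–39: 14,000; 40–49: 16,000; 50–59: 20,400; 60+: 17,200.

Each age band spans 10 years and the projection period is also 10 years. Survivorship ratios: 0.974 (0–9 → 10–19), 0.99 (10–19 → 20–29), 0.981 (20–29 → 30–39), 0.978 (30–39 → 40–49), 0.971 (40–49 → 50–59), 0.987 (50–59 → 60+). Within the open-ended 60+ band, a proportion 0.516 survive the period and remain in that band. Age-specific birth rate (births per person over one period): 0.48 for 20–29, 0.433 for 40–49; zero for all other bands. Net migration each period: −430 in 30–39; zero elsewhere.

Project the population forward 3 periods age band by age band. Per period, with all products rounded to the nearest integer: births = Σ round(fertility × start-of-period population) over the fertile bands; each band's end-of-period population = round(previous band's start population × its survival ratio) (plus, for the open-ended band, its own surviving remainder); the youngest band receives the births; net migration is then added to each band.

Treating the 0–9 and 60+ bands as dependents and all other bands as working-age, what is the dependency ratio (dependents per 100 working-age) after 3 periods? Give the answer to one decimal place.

After projecting period 1:
Births: 9300 × 0.48 = 4464 ; 16000 × 0.433 = 6928 → total 11392
10–19: 7100 × 0.974 = 6915
20–29: 17700 × 0.99 = 17523
30–39: 9300 × 0.981 = 9123
40–49: 14000 × 0.978 = 13692
50–59: 16000 × 0.971 = 15536
60+: 20400 × 0.987 + 17200 × 0.516 = 20135 + 8875 = 29010
Net migration: 30–39 − 430 → 8693
End of period: [11392, 6915, 17523, 8693, 13692, 15536, 29010]
After projecting period 2:
Births: 17523 × 0.48 = 8411 ; 13692 × 0.433 = 5929 → total 14340
10–19: 11392 × 0.974 = 11096
20–29: 6915 × 0.99 = 6846
30–39: 17523 × 0.981 = 17190
40–49: 8693 × 0.978 = 8502
50–59: 13692 × 0.971 = 13295
60+: 15536 × 0.987 + 29010 × 0.516 = 15334 + 14969 = 30303
Net migration: 30–39 − 430 → 16760
End of period: [14340, 11096, 6846, 16760, 8502, 13295, 30303]
After projecting period 3:
Births: 6846 × 0.48 = 3286 ; 8502 × 0.433 = 3681 → total 6967
10–19: 14340 × 0.974 = 13967
20–29: 11096 × 0.99 = 10985
30–39: 6846 × 0.981 = 6716
40–49: 16760 × 0.978 = 16391
50–59: 8502 × 0.971 = 8255
60+: 13295 × 0.987 + 30303 × 0.516 = 13122 + 15636 = 28758
Net migration: 30–39 − 430 → 6286
End of period: [6967, 13967, 10985, 6286, 16391, 8255, 28758]
Dependents (band 0–9 + band 60+) = 6967 + 28758 = 35725; working-age = 55884; ratio = 35725/55884 × 100 = 63.9

63.9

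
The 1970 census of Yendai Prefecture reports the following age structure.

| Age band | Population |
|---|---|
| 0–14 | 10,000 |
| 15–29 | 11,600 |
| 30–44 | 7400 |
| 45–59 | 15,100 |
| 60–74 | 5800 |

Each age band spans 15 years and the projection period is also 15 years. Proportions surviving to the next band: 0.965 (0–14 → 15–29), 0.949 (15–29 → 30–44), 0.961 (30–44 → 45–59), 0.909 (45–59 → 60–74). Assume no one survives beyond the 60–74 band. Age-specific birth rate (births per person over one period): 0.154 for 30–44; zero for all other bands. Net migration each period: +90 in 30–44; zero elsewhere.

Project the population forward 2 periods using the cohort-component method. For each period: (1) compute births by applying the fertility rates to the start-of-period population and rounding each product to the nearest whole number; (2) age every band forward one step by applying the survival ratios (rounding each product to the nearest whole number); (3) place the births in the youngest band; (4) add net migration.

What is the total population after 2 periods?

29186

After projecting period 1:
Births: 7400 × 0.154 = 1140
15–29: 10000 × 0.965 = 9650
30–44: 11600 × 0.949 = 11008
45–59: 7400 × 0.961 = 7111
60–74: 15100 × 0.909 = 13726
Net migration: 30–44 + 90 → 11098
→ [1140, 9650, 11098, 7111, 13726]
After projecting period 2:
Births: 11098 × 0.154 = 1709
15–29: 1140 × 0.965 = 1100
30–44: 9650 × 0.949 = 9158
45–59: 11098 × 0.961 = 10665
60–74: 7111 × 0.909 = 6464
Net migration: 30–44 + 90 → 9248
→ [1709, 1100, 9248, 10665, 6464]
Total after period 2: 1709 + 1100 + 9248 + 10665 + 6464 = 29186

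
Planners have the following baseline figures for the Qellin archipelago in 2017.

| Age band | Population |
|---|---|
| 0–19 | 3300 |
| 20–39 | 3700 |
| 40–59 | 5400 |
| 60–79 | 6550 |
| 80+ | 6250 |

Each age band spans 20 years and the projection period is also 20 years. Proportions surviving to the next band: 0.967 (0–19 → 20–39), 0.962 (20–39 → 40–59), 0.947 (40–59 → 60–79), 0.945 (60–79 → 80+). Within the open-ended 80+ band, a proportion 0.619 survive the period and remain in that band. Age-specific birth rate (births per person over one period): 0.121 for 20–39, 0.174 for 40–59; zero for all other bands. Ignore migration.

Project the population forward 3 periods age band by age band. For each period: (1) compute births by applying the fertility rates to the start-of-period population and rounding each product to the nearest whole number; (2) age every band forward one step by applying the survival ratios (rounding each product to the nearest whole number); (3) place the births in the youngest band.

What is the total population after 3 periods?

15897

After projecting period 1:
Births: 3700 * 0.121 = 448  |  5400 * 0.174 = 940 → 1388
20–39: 3300 * 0.967 = 3191
40–59: 3700 * 0.962 = 3559
60–79: 5400 * 0.947 = 5114
80+: 6550 * 0.945 + 6250 * 0.619 = 6190 + 3869 = 10059
End of period: [1388, 3191, 3559, 5114, 10059]
After projecting period 2:
Births: 3191 * 0.121 = 386  |  3559 * 0.174 = 619 → 1005
20–39: 1388 * 0.967 = 1342
40–59: 3191 * 0.962 = 3070
60–79: 3559 * 0.947 = 3370
80+: 5114 * 0.945 + 10059 * 0.619 = 4833 + 6227 = 11060
End of period: [1005, 1342, 3070, 3370, 11060]
After projecting period 3:
Births: 1342 * 0.121 = 162  |  3070 * 0.174 = 534 → 696
20–39: 1005 * 0.967 = 972
40–59: 1342 * 0.962 = 1291
60–79: 3070 * 0.947 = 2907
80+: 3370 * 0.945 + 11060 * 0.619 = 3185 + 6846 = 10031
End of period: [696, 972, 1291, 2907, 10031]
Total after period 3: 696 + 972 + 1291 + 2907 + 10031 = 15897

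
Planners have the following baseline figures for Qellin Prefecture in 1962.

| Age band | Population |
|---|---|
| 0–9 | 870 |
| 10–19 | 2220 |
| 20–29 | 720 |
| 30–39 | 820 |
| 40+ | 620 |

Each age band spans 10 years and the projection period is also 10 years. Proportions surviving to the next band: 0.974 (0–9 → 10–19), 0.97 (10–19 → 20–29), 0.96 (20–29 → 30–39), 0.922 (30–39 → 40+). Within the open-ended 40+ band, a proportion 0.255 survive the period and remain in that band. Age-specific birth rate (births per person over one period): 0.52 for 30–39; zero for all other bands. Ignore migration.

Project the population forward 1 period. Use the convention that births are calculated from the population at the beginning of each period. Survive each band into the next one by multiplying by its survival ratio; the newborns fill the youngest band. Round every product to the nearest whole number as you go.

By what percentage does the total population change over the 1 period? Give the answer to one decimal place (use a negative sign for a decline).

Period 1:
Births: 820 × 0.52 = 426
10–19: 870 × 0.974 = 847
20–29: 2220 × 0.97 = 2153
30–39: 720 × 0.96 = 691
40+: 820 × 0.922 + 620 × 0.255 = 756 + 158 = 914
→ [426, 847, 2153, 691, 914]
Total: 5250 → 5031; change = -219; percentage change = -4.2%

-4.2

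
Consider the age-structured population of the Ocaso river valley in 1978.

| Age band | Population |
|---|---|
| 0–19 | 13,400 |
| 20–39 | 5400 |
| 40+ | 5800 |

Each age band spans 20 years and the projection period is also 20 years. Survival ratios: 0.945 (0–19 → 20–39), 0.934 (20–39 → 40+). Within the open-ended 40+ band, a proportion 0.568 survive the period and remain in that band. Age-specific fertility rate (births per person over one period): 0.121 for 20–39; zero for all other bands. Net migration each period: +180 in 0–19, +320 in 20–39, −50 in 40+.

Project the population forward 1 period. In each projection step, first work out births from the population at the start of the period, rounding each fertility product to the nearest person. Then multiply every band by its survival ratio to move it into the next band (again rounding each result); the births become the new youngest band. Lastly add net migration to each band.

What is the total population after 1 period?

22104

[period 1]
Births: 5400 × 0.121 = 653
20–39: 13400 × 0.945 = 12663
40+: 5400 × 0.934 + 5800 × 0.568 = 5044 + 3294 = 8338
Net migration: 0–19 + 180 → 833; 20–39 + 320 → 12983; 40+ − 50 → 8288
Population now: 0–19=833, 20–39=12983, 40+=8288
Total after period 1: 833 + 12983 + 8288 = 22104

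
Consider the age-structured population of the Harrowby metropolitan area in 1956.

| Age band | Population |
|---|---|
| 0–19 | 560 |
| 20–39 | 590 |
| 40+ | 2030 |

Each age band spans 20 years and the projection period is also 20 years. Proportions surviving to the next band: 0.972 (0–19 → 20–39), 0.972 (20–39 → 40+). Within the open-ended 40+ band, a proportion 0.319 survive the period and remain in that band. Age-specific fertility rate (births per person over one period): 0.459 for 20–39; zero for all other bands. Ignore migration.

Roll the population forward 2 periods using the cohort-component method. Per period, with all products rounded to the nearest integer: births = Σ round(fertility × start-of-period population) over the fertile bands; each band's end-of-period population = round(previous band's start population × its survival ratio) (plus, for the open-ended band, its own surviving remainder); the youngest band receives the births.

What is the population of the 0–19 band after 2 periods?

250

Numbering the groups 1..3 from youngest to oldest:
After projecting period 1:
Births: 590 × 0.459 = 271
Group 2: 560 × 0.972 = 544
Group 3: 590 × 0.972 + 2030 × 0.319 = 573 + 648 = 1221
End of period: [271, 544, 1221]
After projecting period 2:
Births: 544 × 0.459 = 250
Group 2: 271 × 0.972 = 263
Group 3: 544 × 0.972 + 1221 × 0.319 = 529 + 389 = 918
End of period: [250, 263, 918]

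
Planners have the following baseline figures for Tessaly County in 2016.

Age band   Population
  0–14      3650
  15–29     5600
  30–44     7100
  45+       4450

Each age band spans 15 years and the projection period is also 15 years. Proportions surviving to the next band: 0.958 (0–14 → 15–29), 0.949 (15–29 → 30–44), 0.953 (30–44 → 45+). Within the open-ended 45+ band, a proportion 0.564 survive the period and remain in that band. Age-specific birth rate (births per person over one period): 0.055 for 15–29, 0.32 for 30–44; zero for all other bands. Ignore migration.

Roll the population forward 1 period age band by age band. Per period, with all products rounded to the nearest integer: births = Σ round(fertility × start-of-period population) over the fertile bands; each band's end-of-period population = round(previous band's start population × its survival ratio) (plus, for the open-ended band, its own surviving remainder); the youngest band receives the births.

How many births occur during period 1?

— Period 1 —
Births: 5600 × 0.055 = 308 ; 7100 × 0.32 = 2272 → 2580
15–29: 3650 × 0.958 = 3497
30–44: 5600 × 0.949 = 5314
45+: 7100 × 0.953 + 4450 × 0.564 = 6766 + 2510 = 9276
End of period: [2580, 3497, 5314, 9276]

2580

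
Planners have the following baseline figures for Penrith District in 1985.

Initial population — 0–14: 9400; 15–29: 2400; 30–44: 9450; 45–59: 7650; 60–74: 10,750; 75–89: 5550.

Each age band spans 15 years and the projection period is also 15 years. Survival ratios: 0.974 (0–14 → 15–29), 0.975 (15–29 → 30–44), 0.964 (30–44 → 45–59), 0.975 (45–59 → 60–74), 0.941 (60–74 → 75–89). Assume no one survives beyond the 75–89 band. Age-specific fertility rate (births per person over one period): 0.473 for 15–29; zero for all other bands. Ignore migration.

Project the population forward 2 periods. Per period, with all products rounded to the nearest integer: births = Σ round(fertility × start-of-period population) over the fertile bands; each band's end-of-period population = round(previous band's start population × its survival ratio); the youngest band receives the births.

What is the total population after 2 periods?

[period 1]
Births: 2400 × 0.473 = 1135
15–29: 9400 × 0.974 = 9156
30–44: 2400 × 0.975 = 2340
45–59: 9450 × 0.964 = 9110
60–74: 7650 × 0.975 = 7459
75–89: 10750 × 0.941 = 10116
→ [1135, 9156, 2340, 9110, 7459, 10116]
[period 2]
Births: 9156 × 0.473 = 4331
15–29: 1135 × 0.974 = 1105
30–44: 9156 × 0.975 = 8927
45–59: 2340 × 0.964 = 2256
60–74: 9110 × 0.975 = 8882
75–89: 7459 × 0.941 = 7019
→ [4331, 1105, 8927, 2256, 8882, 7019]
Total after period 2: 4331 + 1105 + 8927 + 2256 + 8882 + 7019 = 32520

32520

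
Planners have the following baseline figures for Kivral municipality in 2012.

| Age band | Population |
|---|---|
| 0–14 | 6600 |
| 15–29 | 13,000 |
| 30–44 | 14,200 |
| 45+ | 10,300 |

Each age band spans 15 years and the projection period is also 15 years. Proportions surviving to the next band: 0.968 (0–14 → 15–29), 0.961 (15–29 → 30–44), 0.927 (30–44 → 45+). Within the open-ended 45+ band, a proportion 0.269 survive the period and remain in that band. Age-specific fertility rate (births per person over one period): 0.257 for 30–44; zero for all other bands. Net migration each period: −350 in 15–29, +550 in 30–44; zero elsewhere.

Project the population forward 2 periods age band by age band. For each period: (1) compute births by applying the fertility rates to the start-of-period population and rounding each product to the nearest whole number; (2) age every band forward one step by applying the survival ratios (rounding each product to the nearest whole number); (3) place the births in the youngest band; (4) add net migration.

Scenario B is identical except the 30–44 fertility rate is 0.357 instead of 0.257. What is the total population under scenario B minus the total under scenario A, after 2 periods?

Let group 1 be 0–14 through group 4 = 45+.
After projecting period 1:
Births: 14200 × 0.257 = 3649
Group 2: 6600 × 0.968 = 6389
Group 3: 13000 × 0.961 = 12493
Group 4: 14200 × 0.927 + 10300 × 0.269 = 13163 + 2771 = 15934
Net migration: Group 2 − 350 → 6039; Group 3 + 550 → 13043
Giving 3649 / 6039 / 13043 / 15934.
After projecting period 2:
Births: 13043 × 0.257 = 3352
Group 2: 3649 × 0.968 = 3532
Group 3: 6039 × 0.961 = 5803
Group 4: 13043 × 0.927 + 15934 × 0.269 = 12091 + 4286 = 16377
Net migration: Group 2 − 350 → 3182; Group 3 + 550 → 6353
Giving 3352 / 3182 / 6353 / 16377.
Scenario A total after 2 periods: 29264
Scenario B projection —
After projecting period 1:
Births: 14200 × 0.357 = 5069
Group 2: 6600 × 0.968 = 6389
Group 3: 13000 × 0.961 = 12493
Group 4: 14200 × 0.927 + 10300 × 0.269 = 13163 + 2771 = 15934
Net migration: Group 2 − 350 → 6039; Group 3 + 550 → 13043
Giving 5069 / 6039 / 13043 / 15934.
After projecting period 2:
Births: 13043 × 0.357 = 4656
Group 2: 5069 × 0.968 = 4907
Group 3: 6039 × 0.961 = 5803
Group 4: 13043 × 0.927 + 15934 × 0.269 = 12091 + 4286 = 16377
Net migration: Group 2 − 350 → 4557; Group 3 + 550 → 6353
Giving 4656 / 4557 / 6353 / 16377.
Scenario B total after 2 periods: 31943
Difference B − A = 31943 − 29264 = 2679

2679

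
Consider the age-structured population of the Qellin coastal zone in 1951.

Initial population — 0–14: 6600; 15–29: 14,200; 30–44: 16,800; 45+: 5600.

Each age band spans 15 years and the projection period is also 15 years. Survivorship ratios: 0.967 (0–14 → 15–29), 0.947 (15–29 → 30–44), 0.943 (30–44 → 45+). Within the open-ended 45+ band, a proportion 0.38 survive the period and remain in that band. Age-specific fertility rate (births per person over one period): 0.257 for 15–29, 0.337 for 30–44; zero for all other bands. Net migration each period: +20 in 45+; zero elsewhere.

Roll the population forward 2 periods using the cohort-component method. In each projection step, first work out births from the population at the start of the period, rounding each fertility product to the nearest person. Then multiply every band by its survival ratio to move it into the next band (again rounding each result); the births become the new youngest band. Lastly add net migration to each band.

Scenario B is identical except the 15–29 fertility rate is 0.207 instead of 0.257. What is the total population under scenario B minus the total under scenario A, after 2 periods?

(Groups numbered youngest = 1 to oldest = 4.)
Period 1.
Births: 14200 * 0.257 = 3649  |  16800 * 0.337 = 5662 — total 9311
Group 2: 6600 * 0.967 = 6382
Group 3: 14200 * 0.947 = 13447
Group 4: 16800 * 0.943 + 5600 * 0.38 = 15842 + 2128 = 17970
Net migration: Group 4 + 20 → 17990
Population now: 0–14=9311, 15–29=6382, 30–44=13447, 45+=17990
Period 2.
Births: 6382 * 0.257 = 1640  |  13447 * 0.337 = 4532 — total 6172
Group 2: 9311 * 0.967 = 9004
Group 3: 6382 * 0.947 = 6044
Group 4: 13447 * 0.943 + 17990 * 0.38 = 12681 + 6836 = 19517
Net migration: Group 4 + 20 → 19537
Population now: 0–14=6172, 15–29=9004, 30–44=6044, 45+=19537
Scenario A total after 2 periods: 40757
Scenario B projection —
Period 1.
Births: 14200 * 0.207 = 2939  |  16800 * 0.337 = 5662 — total 8601
Group 2: 6600 * 0.967 = 6382
Group 3: 14200 * 0.947 = 13447
Group 4: 16800 * 0.943 + 5600 * 0.38 = 15842 + 2128 = 17970
Net migration: Group 4 + 20 → 17990
Population now: 0–14=8601, 15–29=6382, 30–44=13447, 45+=17990
Period 2.
Births: 6382 * 0.207 = 1321  |  13447 * 0.337 = 4532 — total 5853
Group 2: 8601 * 0.967 = 8317
Group 3: 6382 * 0.947 = 6044
Group 4: 13447 * 0.943 + 17990 * 0.38 = 12681 + 6836 = 19517
Net migration: Group 4 + 20 → 19537
Population now: 0–14=5853, 15–29=8317, 30–44=6044, 45+=19537
Scenario B total after 2 periods: 39751
Difference B − A = 39751 − 40757 = -1006

-1006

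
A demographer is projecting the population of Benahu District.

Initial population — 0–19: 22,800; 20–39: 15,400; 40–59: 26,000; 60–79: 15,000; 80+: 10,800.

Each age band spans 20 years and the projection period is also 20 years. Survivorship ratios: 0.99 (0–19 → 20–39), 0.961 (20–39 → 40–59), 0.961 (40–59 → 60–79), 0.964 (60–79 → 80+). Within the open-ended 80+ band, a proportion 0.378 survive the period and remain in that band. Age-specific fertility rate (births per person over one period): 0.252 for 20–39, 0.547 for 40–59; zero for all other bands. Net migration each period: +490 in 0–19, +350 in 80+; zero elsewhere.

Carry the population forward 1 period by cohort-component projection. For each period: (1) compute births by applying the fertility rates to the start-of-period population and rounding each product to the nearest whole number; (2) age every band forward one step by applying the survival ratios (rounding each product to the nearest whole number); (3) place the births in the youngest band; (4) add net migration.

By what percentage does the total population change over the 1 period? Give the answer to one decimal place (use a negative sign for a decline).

Let group 1 be 0–19 through group 5 = 80+.
Period 1:
Births: 15400 * 0.252 = 3881  |  26000 * 0.547 = 14222 → total 18103
Group 2: 22800 * 0.99 = 22572
Group 3: 15400 * 0.961 = 14799
Group 4: 26000 * 0.961 = 24986
Group 5: 15000 * 0.964 + 10800 * 0.378 = 14460 + 4082 = 18542
Net migration: Group 1 + 490 → 18593; Group 5 + 350 → 18892
→ [18593, 22572, 14799, 24986, 18892]
Total: 90000 → 99842; change = 9842; percentage change = 10.9%

10.9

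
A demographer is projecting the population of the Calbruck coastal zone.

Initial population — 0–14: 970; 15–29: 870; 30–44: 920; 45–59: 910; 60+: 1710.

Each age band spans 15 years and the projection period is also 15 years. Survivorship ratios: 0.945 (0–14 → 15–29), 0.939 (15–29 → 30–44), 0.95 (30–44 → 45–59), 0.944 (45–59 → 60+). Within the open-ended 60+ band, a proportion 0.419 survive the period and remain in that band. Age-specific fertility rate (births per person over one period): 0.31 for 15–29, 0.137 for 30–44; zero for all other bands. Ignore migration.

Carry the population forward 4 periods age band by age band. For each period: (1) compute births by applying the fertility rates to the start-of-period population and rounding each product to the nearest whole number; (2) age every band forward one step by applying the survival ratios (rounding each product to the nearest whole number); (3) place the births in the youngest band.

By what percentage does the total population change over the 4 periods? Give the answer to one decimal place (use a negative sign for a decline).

-55.2

After projecting period 1:
Births: 870 × 0.31 = 270, 920 × 0.137 = 126 — total 396
15–29: 970 × 0.945 = 917
30–44: 870 × 0.939 = 817
45–59: 920 × 0.95 = 874
60+: 910 × 0.944 + 1710 × 0.419 = 859 + 716 = 1575
End of period: [396, 917, 817, 874, 1575]
After projecting period 2:
Births: 917 × 0.31 = 284, 817 × 0.137 = 112 — total 396
15–29: 396 × 0.945 = 374
30–44: 917 × 0.939 = 861
45–59: 817 × 0.95 = 776
60+: 874 × 0.944 + 1575 × 0.419 = 825 + 660 = 1485
End of period: [396, 374, 861, 776, 1485]
After projecting period 3:
Births: 374 × 0.31 = 116, 861 × 0.137 = 118 — total 234
15–29: 396 × 0.945 = 374
30–44: 374 × 0.939 = 351
45–59: 861 × 0.95 = 818
60+: 776 × 0.944 + 1485 × 0.419 = 733 + 622 = 1355
End of period: [234, 374, 351, 818, 1355]
After projecting period 4:
Births: 374 × 0.31 = 116, 351 × 0.137 = 48 — total 164
15–29: 234 × 0.945 = 221
30–44: 374 × 0.939 = 351
45–59: 351 × 0.95 = 333
60+: 818 × 0.944 + 1355 × 0.419 = 772 + 568 = 1340
End of period: [164, 221, 351, 333, 1340]
Total: 5380 → 2409; change = -2971; percentage change = -55.2%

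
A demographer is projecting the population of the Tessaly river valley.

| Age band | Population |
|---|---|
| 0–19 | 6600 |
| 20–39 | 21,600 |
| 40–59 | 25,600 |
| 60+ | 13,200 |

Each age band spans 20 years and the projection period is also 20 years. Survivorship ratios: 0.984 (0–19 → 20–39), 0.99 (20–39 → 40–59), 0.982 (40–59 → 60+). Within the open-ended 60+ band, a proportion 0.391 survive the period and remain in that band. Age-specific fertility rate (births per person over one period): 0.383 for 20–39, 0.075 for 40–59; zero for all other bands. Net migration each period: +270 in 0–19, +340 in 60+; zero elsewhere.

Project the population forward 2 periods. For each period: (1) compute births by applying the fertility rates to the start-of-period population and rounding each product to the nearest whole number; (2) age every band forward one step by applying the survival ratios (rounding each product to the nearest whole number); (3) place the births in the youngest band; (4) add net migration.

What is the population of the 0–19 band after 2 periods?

4361

— Period 1 —
Births: 21600 × 0.383 = 8273  |  25600 × 0.075 = 1920 — total 10193
20–39: 6600 × 0.984 = 6494
40–59: 21600 × 0.99 = 21384
60+: 25600 × 0.982 + 13200 × 0.391 = 25139 + 5161 = 30300
Net migration: 0–19 + 270 → 10463; 60+ + 340 → 30640
Population now: 0–19=10463, 20–39=6494, 40–59=21384, 60+=30640
— Period 2 —
Births: 6494 × 0.383 = 2487  |  21384 × 0.075 = 1604 — total 4091
20–39: 10463 × 0.984 = 10296
40–59: 6494 × 0.99 = 6429
60+: 21384 × 0.982 + 30640 × 0.391 = 20999 + 11980 = 32979
Net migration: 0–19 + 270 → 4361; 60+ + 340 → 33319
Population now: 0–19=4361, 20–39=10296, 40–59=6429, 60+=33319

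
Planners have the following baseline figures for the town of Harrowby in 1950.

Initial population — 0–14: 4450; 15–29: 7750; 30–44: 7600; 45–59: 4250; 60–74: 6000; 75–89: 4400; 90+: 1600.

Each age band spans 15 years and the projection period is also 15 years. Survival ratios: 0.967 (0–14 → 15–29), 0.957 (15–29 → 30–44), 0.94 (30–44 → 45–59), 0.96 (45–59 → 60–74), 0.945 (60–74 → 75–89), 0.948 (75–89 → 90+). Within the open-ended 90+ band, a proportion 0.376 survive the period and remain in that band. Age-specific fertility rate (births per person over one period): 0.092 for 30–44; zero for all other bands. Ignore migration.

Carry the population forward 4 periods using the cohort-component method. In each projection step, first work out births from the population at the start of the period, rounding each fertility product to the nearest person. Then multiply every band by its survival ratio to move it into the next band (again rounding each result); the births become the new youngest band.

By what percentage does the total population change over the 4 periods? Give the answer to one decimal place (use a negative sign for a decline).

— Period 1 —
Births: 7600 * 0.092 = 699
15–29: 4450 * 0.967 = 4303
30–44: 7750 * 0.957 = 7417
45–59: 7600 * 0.94 = 7144
60–74: 4250 * 0.96 = 4080
75–89: 6000 * 0.945 = 5670
90+: 4400 * 0.948 + 1600 * 0.376 = 4171 + 602 = 4773
End of period: [699, 4303, 7417, 7144, 4080, 5670, 4773]
— Period 2 —
Births: 7417 * 0.092 = 682
15–29: 699 * 0.967 = 676
30–44: 4303 * 0.957 = 4118
45–59: 7417 * 0.94 = 6972
60–74: 7144 * 0.96 = 6858
75–89: 4080 * 0.945 = 3856
90+: 5670 * 0.948 + 4773 * 0.376 = 5375 + 1795 = 7170
End of period: [682, 676, 4118, 6972, 6858, 3856, 7170]
— Period 3 —
Births: 4118 * 0.092 = 379
15–29: 682 * 0.967 = 659
30–44: 676 * 0.957 = 647
45–59: 4118 * 0.94 = 3871
60–74: 6972 * 0.96 = 6693
75–89: 6858 * 0.945 = 6481
90+: 3856 * 0.948 + 7170 * 0.376 = 3655 + 2696 = 6351
End of period: [379, 659, 647, 3871, 6693, 6481, 6351]
— Period 4 —
Births: 647 * 0.092 = 60
15–29: 379 * 0.967 = 366
30–44: 659 * 0.957 = 631
45–59: 647 * 0.94 = 608
60–74: 3871 * 0.96 = 3716
75–89: 6693 * 0.945 = 6325
90+: 6481 * 0.948 + 6351 * 0.376 = 6144 + 2388 = 8532
End of period: [60, 366, 631, 608, 3716, 6325, 8532]
Total: 36050 → 20238; change = -15812; percentage change = -43.9%

-43.9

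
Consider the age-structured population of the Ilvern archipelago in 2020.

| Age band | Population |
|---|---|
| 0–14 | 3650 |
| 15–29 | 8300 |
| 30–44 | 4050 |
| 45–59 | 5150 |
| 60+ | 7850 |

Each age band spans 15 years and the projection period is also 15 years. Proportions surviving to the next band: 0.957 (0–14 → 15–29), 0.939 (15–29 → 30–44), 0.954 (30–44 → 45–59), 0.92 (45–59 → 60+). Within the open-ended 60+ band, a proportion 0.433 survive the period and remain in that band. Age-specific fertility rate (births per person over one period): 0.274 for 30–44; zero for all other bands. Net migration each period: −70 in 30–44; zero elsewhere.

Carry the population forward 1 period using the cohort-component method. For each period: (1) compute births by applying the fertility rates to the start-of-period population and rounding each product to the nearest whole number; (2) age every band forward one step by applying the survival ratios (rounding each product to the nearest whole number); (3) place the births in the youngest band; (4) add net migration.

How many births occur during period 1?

(Groups numbered youngest = 1 to oldest = 5.)
Period 1:
Births: 4050 × 0.274 = 1110
Group 2: 3650 × 0.957 = 3493
Group 3: 8300 × 0.939 = 7794
Group 4: 4050 × 0.954 = 3864
Group 5: 5150 × 0.92 + 7850 × 0.433 = 4738 + 3399 = 8137
Net migration: Group 3 − 70 → 7724
Population now: 0–14=1110, 15–29=3493, 30–44=7724, 45–59=3864, 60+=8137

1110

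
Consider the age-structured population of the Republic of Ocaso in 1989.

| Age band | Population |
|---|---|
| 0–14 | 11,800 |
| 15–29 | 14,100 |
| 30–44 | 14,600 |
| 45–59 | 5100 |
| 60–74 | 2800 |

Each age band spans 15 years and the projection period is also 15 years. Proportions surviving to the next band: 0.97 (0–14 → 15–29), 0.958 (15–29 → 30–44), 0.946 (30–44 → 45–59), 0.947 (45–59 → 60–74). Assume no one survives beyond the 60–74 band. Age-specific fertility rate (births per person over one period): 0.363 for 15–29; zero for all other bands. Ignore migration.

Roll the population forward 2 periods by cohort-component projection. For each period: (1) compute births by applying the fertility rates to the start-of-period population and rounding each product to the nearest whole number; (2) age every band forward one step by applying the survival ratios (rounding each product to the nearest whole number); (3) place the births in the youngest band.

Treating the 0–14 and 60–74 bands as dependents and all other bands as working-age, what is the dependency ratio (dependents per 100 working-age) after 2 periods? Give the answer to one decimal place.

60.0

Call the groups 1 to 5, youngest first.
— Period 1 —
Births: 14100 * 0.363 = 5118
Group 2: 11800 * 0.97 = 11446
Group 3: 14100 * 0.958 = 13508
Group 4: 14600 * 0.946 = 13812
Group 5: 5100 * 0.947 = 4830
End of period: [5118, 11446, 13508, 13812, 4830]
— Period 2 —
Births: 11446 * 0.363 = 4155
Group 2: 5118 * 0.97 = 4964
Group 3: 11446 * 0.958 = 10965
Group 4: 13508 * 0.946 = 12779
Group 5: 13812 * 0.947 = 13080
End of period: [4155, 4964, 10965, 12779, 13080]
Dependents (band 0–14 + band 60–74) = 4155 + 13080 = 17235; working-age = 28708; ratio = 17235/28708 × 100 = 60.0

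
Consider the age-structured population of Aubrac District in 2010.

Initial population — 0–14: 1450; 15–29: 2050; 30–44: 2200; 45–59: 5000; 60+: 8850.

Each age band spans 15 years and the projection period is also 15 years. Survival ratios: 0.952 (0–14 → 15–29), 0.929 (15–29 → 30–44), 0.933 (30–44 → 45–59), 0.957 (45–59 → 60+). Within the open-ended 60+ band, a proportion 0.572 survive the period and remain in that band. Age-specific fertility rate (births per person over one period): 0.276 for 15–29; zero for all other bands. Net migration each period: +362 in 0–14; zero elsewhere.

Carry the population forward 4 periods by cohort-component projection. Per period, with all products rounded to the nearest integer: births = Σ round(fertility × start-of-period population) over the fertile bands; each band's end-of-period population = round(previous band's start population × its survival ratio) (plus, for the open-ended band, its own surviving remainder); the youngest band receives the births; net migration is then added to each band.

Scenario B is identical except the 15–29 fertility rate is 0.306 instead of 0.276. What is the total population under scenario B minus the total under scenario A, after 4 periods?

(Bands numbered youngest = 1 to oldest = 5.)
Period 1:
Births: 2050 * 0.276 = 566
Band 2: 1450 * 0.952 = 1380
Band 3: 2050 * 0.929 = 1904
Band 4: 2200 * 0.933 = 2053
Band 5: 5000 * 0.957 + 8850 * 0.572 = 4785 + 5062 = 9847
Net migration: Band 1 + 362 → 928
Giving 928 / 1380 / 1904 / 2053 / 9847.
Period 2:
Births: 1380 * 0.276 = 381
Band 2: 928 * 0.952 = 883
Band 3: 1380 * 0.929 = 1282
Band 4: 1904 * 0.933 = 1776
Band 5: 2053 * 0.957 + 9847 * 0.572 = 1965 + 5632 = 7597
Net migration: Band 1 + 362 → 743
Giving 743 / 883 / 1282 / 1776 / 7597.
Period 3:
Births: 883 * 0.276 = 244
Band 2: 743 * 0.952 = 707
Band 3: 883 * 0.929 = 820
Band 4: 1282 * 0.933 = 1196
Band 5: 1776 * 0.957 + 7597 * 0.572 = 1700 + 4345 = 6045
Net migration: Band 1 + 362 → 606
Giving 606 / 707 / 820 / 1196 / 6045.
Period 4:
Births: 707 * 0.276 = 195
Band 2: 606 * 0.952 = 577
Band 3: 707 * 0.929 = 657
Band 4: 820 * 0.933 = 765
Band 5: 1196 * 0.957 + 6045 * 0.572 = 1145 + 3458 = 4603
Net migration: Band 1 + 362 → 557
Giving 557 / 577 / 657 / 765 / 4603.
Scenario A total after 4 periods: 7159
Scenario B projection —
Period 1:
Births: 2050 * 0.306 = 627
Band 2: 1450 * 0.952 = 1380
Band 3: 2050 * 0.929 = 1904
Band 4: 2200 * 0.933 = 2053
Band 5: 5000 * 0.957 + 8850 * 0.572 = 4785 + 5062 = 9847
Net migration: Band 1 + 362 → 989
Giving 989 / 1380 / 1904 / 2053 / 9847.
Period 2:
Births: 1380 * 0.306 = 422
Band 2: 989 * 0.952 = 942
Band 3: 1380 * 0.929 = 1282
Band 4: 1904 * 0.933 = 1776
Band 5: 2053 * 0.957 + 9847 * 0.572 = 1965 + 5632 = 7597
Net migration: Band 1 + 362 → 784
Giving 784 / 942 / 1282 / 1776 / 7597.
Period 3:
Births: 942 * 0.306 = 288
Band 2: 784 * 0.952 = 746
Band 3: 942 * 0.929 = 875
Band 4: 1282 * 0.933 = 1196
Band 5: 1776 * 0.957 + 7597 * 0.572 = 1700 + 4345 = 6045
Net migration: Band 1 + 362 → 650
Giving 650 / 746 / 875 / 1196 / 6045.
Period 4:
Births: 746 * 0.306 = 228
Band 2: 650 * 0.952 = 619
Band 3: 746 * 0.929 = 693
Band 4: 875 * 0.933 = 816
Band 5: 1196 * 0.957 + 6045 * 0.572 = 1145 + 3458 = 4603
Net migration: Band 1 + 362 → 590
Giving 590 / 619 / 693 / 816 / 4603.
Scenario B total after 4 periods: 7321
Difference B − A = 7321 − 7159 = 162

162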